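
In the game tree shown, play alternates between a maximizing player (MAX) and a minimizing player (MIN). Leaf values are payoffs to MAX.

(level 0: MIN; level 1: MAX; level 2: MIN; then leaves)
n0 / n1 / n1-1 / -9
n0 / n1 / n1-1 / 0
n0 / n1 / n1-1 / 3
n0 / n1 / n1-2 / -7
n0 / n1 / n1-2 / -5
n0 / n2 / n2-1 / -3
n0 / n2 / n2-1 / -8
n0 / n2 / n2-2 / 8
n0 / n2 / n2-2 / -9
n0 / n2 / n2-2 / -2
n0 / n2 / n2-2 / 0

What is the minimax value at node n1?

n1-1 (MIN): min(-9, 0, 3) = -9
n1-2 (MIN): min(-7, -5) = -7
n1 (MAX): max(-9, -7) = -7

-7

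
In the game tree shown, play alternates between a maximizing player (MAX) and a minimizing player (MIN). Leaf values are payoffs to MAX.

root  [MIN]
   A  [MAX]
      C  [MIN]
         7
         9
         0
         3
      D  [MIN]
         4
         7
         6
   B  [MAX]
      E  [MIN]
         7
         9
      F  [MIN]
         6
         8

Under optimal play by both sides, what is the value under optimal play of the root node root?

C (MIN): min(7, 9, 0, 3) = 0
D (MIN): min(4, 7, 6) = 4
A (MAX): max(0, 4) = 4
E (MIN): min(7, 9) = 7
F (MIN): min(6, 8) = 6
B (MAX): max(7, 6) = 7
root (MIN): min(4, 7) = 4

4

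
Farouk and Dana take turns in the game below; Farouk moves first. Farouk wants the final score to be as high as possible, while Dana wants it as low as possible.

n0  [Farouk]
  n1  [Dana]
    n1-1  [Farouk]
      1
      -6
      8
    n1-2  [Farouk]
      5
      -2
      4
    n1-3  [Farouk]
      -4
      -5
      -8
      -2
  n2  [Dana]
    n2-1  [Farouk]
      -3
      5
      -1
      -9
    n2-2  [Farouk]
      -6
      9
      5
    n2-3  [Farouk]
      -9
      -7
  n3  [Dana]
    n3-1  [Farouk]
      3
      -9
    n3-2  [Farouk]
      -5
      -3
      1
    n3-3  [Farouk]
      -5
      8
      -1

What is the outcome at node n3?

1

n3-1 (Farouk): max(3, -9) = 3
n3-2 (Farouk): max(-5, -3, 1) = 1
n3-3 (Farouk): max(-5, 8, -1) = 8
n3 (Dana): min(3, 1, 8) = 1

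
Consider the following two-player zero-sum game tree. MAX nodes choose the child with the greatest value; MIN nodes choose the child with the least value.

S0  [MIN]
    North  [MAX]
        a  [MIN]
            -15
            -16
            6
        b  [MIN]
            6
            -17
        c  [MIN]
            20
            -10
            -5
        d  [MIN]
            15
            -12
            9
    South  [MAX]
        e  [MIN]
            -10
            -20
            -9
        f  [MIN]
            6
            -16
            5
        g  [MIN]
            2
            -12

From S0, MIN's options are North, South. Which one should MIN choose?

a (MIN): min(-15, -16, 6) = -16
b (MIN): min(6, -17) = -17
c (MIN): min(20, -10, -5) = -10
d (MIN): min(15, -12, 9) = -12
North (MAX): max(-16, -17, -10, -12) = -10
e (MIN): min(-10, -20, -9) = -20
f (MIN): min(6, -16, 5) = -16
g (MIN): min(2, -12) = -12
South (MAX): max(-20, -16, -12) = -12
S0 (MIN): min(-10, -12) = -12
MIN at S0 wants the lowest of {North=-10, South=-12}, so chooses South.

South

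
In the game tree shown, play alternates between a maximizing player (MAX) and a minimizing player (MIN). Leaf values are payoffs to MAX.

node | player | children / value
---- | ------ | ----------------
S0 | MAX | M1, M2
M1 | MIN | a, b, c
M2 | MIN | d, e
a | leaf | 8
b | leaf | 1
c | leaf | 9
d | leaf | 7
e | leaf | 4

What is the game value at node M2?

4

M2 (MIN): min(7, 4) = 4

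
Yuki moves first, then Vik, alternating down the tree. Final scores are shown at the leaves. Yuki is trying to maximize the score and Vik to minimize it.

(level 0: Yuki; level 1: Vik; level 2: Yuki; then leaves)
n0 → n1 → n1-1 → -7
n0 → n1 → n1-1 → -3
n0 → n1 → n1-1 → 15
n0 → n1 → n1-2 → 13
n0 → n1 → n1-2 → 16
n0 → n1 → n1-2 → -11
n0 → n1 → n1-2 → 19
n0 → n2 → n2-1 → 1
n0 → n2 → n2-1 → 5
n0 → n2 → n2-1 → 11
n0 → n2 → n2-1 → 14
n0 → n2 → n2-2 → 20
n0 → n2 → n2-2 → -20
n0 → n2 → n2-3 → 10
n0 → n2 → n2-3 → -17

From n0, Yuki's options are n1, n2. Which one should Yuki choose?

n1-1 (Yuki): max(-7, -3, 15) = 15
n1-2 (Yuki): max(13, 16, -11, 19) = 19
n1 (Vik): min(15, 19) = 15
n2-1 (Yuki): max(1, 5, 11, 14) = 14
n2-2 (Yuki): max(20, -20) = 20
n2-3 (Yuki): max(10, -17) = 10
n2 (Vik): min(14, 20, 10) = 10
n0 (Yuki): max(15, 10) = 15
Yuki at n0 wants the highest of {n1=15, n2=10}, so chooses n1.

n1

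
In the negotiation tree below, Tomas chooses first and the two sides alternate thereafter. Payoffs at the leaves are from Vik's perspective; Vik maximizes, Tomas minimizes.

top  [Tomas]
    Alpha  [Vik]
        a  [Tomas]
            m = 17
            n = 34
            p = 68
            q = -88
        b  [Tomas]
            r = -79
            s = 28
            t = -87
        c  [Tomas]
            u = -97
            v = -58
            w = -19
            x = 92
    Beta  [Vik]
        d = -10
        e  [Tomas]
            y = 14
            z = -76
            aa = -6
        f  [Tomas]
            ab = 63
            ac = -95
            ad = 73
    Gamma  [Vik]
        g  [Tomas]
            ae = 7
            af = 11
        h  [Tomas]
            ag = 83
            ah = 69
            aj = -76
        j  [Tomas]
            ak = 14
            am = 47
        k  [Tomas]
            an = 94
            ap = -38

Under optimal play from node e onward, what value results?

e (Tomas): min(14, -76, -6) = -76

-76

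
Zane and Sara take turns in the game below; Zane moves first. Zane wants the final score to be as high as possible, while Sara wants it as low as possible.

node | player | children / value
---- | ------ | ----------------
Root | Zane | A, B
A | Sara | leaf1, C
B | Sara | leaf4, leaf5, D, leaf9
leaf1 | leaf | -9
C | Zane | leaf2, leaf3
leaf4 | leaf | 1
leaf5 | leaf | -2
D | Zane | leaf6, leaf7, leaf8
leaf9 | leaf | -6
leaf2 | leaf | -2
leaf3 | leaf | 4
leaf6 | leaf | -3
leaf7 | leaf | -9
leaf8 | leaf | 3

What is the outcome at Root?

-6

C (Zane): max(-2, 4) = 4
A (Sara): min(-9, 4) = -9
D (Zane): max(-3, -9, 3) = 3
B (Sara): min(1, -2, 3, -6) = -6
Root (Zane): max(-9, -6) = -6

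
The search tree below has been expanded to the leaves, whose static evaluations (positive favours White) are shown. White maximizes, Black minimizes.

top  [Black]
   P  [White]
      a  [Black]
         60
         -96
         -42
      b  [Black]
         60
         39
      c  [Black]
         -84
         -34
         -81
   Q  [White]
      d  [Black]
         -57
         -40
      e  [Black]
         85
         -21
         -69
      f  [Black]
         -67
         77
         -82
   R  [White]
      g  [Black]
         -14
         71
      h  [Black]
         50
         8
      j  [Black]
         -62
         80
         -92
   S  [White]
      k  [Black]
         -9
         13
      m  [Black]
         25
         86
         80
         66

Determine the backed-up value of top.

a (Black): min(60, -96, -42) = -96
b (Black): min(60, 39) = 39
c (Black): min(-84, -34, -81) = -84
P (White): max(-96, 39, -84) = 39
d (Black): min(-57, -40) = -57
e (Black): min(85, -21, -69) = -69
f (Black): min(-67, 77, -82) = -82
Q (White): max(-57, -69, -82) = -57
g (Black): min(-14, 71) = -14
h (Black): min(50, 8) = 8
j (Black): min(-62, 80, -92) = -92
R (White): max(-14, 8, -92) = 8
k (Black): min(-9, 13) = -9
m (Black): min(25, 86, 80, 66) = 25
S (White): max(-9, 25) = 25
top (Black): min(39, -57, 8, 25) = -57

-57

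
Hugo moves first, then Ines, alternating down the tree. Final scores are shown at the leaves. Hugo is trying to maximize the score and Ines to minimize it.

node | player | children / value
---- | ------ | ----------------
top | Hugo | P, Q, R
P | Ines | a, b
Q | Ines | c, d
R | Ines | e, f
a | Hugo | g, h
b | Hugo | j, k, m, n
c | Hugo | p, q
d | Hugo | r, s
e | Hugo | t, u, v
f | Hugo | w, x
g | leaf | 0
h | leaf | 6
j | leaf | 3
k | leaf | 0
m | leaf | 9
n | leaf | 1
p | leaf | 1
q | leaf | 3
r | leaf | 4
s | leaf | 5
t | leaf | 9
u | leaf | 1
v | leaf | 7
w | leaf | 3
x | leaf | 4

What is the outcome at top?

a (Hugo): max(0, 6) = 6
b (Hugo): max(3, 0, 9, 1) = 9
P (Ines): min(6, 9) = 6
c (Hugo): max(1, 3) = 3
d (Hugo): max(4, 5) = 5
Q (Ines): min(3, 5) = 3
e (Hugo): max(9, 1, 7) = 9
f (Hugo): max(3, 4) = 4
R (Ines): min(9, 4) = 4
top (Hugo): max(6, 3, 4) = 6

6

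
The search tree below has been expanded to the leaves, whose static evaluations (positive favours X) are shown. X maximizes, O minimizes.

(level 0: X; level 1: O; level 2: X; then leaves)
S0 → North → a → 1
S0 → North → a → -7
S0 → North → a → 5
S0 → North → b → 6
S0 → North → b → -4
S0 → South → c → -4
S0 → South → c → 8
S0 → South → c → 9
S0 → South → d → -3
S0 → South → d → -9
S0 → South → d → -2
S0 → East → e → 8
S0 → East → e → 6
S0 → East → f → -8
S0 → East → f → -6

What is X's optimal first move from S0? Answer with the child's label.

North

a (X): max(1, -7, 5) = 5
b (X): max(6, -4) = 6
North (O): min(5, 6) = 5
c (X): max(-4, 8, 9) = 9
d (X): max(-3, -9, -2) = -2
South (O): min(9, -2) = -2
e (X): max(8, 6) = 8
f (X): max(-8, -6) = -6
East (O): min(8, -6) = -6
S0 (X): max(5, -2, -6) = 5
X at S0 wants the highest of {North=5, South=-2, East=-6}, so chooses North.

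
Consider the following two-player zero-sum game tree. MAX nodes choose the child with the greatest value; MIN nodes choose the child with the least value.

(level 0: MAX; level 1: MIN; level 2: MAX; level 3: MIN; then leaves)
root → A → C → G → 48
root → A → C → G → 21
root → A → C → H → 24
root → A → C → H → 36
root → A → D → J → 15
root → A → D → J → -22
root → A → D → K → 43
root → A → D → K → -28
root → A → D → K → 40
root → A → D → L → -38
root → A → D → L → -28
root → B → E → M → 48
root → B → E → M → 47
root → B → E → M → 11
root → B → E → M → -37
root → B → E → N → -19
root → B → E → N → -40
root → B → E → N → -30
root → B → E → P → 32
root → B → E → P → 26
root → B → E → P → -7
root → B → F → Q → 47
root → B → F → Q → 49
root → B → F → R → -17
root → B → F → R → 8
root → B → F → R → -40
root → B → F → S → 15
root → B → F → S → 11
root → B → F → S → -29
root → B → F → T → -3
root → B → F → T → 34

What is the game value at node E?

M (MIN): min(48, 47, 11, -37) = -37
N (MIN): min(-19, -40, -30) = -40
P (MIN): min(32, 26, -7) = -7
E (MAX): max(-37, -40, -7) = -7

-7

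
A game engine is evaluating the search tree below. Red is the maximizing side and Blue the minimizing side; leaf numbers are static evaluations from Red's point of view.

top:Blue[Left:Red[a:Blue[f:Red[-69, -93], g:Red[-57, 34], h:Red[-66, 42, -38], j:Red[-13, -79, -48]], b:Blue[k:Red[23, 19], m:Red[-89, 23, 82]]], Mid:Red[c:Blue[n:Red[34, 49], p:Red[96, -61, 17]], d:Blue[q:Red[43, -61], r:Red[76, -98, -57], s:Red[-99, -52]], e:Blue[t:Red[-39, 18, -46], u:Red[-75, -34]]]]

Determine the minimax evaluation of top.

23

f (Red): max(-69, -93) = -69
g (Red): max(-57, 34) = 34
h (Red): max(-66, 42, -38) = 42
j (Red): max(-13, -79, -48) = -13
a (Blue): min(-69, 34, 42, -13) = -69
k (Red): max(23, 19) = 23
m (Red): max(-89, 23, 82) = 82
b (Blue): min(23, 82) = 23
Left (Red): max(-69, 23) = 23
n (Red): max(34, 49) = 49
p (Red): max(96, -61, 17) = 96
c (Blue): min(49, 96) = 49
q (Red): max(43, -61) = 43
r (Red): max(76, -98, -57) = 76
s (Red): max(-99, -52) = -52
d (Blue): min(43, 76, -52) = -52
t (Red): max(-39, 18, -46) = 18
u (Red): max(-75, -34) = -34
e (Blue): min(18, -34) = -34
Mid (Red): max(49, -52, -34) = 49
top (Blue): min(23, 49) = 23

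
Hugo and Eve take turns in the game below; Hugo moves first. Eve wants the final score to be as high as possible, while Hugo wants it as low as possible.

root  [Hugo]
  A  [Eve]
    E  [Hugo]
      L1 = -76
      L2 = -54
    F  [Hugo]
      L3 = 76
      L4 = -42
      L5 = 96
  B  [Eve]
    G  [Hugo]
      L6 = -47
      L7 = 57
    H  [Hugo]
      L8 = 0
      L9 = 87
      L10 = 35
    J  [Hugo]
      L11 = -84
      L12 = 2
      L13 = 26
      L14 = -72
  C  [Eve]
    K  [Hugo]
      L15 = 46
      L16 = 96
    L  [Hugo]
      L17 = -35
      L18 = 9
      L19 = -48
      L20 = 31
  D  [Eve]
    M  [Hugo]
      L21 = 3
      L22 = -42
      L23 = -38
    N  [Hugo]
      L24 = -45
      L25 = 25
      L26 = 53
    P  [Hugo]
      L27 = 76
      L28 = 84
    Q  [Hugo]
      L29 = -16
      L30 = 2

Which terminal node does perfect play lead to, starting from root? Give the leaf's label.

E (Hugo): min(-76, -54) = -76
F (Hugo): min(76, -42, 96) = -42
A (Eve): max(-76, -42) = -42
G (Hugo): min(-47, 57) = -47
H (Hugo): min(0, 87, 35) = 0
J (Hugo): min(-84, 2, 26, -72) = -84
B (Eve): max(-47, 0, -84) = 0
K (Hugo): min(46, 96) = 46
L (Hugo): min(-35, 9, -48, 31) = -48
C (Eve): max(46, -48) = 46
M (Hugo): min(3, -42, -38) = -42
N (Hugo): min(-45, 25, 53) = -45
P (Hugo): min(76, 84) = 76
Q (Hugo): min(-16, 2) = -16
D (Eve): max(-42, -45, 76, -16) = 76
root (Hugo): min(-42, 0, 46, 76) = -42
At root, Hugo picks A (lowest: -42).
At A, Eve picks F (highest: -42).
At F, Hugo picks L4 (lowest: -42).
Terminal value -42.

L4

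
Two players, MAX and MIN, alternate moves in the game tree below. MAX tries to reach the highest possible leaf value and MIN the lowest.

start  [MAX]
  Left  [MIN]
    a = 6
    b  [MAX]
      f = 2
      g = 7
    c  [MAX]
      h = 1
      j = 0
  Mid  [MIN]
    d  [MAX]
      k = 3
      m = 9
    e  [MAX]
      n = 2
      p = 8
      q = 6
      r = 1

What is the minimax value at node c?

c (MAX): max(1, 0) = 1

1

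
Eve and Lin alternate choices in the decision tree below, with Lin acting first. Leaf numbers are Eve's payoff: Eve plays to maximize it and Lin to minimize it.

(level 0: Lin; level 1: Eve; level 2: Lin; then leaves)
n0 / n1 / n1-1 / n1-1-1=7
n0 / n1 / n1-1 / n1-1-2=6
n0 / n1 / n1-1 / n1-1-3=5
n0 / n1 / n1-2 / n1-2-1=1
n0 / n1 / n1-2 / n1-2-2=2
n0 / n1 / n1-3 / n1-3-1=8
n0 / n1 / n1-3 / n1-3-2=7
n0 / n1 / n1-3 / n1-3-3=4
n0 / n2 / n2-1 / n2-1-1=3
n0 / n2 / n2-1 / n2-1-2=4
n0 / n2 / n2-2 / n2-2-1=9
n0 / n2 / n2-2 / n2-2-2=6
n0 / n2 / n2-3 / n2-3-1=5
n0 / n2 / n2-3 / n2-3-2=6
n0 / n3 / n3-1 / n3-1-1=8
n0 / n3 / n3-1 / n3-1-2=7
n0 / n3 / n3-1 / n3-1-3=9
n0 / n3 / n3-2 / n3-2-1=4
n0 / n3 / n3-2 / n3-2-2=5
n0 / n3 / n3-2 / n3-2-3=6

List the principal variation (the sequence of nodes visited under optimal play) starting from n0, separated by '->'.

n1-1 (Lin): min(7, 6, 5) = 5
n1-2 (Lin): min(1, 2) = 1
n1-3 (Lin): min(8, 7, 4) = 4
n1 (Eve): max(5, 1, 4) = 5
n2-1 (Lin): min(3, 4) = 3
n2-2 (Lin): min(9, 6) = 6
n2-3 (Lin): min(5, 6) = 5
n2 (Eve): max(3, 6, 5) = 6
n3-1 (Lin): min(8, 7, 9) = 7
n3-2 (Lin): min(4, 5, 6) = 4
n3 (Eve): max(7, 4) = 7
n0 (Lin): min(5, 6, 7) = 5
At n0, Lin picks n1 (lowest: 5).
At n1, Eve picks n1-1 (highest: 5).
At n1-1, Lin picks n1-1-3 (lowest: 5).
Terminal value 5.

n0 -> n1 -> n1-1 -> n1-1-3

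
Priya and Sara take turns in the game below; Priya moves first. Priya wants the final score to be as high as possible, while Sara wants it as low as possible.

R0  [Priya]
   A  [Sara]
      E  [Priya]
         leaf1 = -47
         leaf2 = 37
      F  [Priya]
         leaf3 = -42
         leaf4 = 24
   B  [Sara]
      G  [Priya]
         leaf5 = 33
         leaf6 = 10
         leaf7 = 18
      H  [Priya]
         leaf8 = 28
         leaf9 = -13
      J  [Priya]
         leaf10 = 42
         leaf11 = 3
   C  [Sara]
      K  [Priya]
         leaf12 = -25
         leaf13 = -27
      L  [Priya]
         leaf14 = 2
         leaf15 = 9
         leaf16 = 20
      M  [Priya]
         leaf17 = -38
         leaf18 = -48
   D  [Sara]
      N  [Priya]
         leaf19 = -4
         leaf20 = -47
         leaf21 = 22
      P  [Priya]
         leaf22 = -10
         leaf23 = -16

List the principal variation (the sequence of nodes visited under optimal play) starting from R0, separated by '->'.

R0 -> B -> H -> leaf8

E (Priya): max(-47, 37) = 37
F (Priya): max(-42, 24) = 24
A (Sara): min(37, 24) = 24
G (Priya): max(33, 10, 18) = 33
H (Priya): max(28, -13) = 28
J (Priya): max(42, 3) = 42
B (Sara): min(33, 28, 42) = 28
K (Priya): max(-25, -27) = -25
L (Priya): max(2, 9, 20) = 20
M (Priya): max(-38, -48) = -38
C (Sara): min(-25, 20, -38) = -38
N (Priya): max(-4, -47, 22) = 22
P (Priya): max(-10, -16) = -10
D (Sara): min(22, -10) = -10
R0 (Priya): max(24, 28, -38, -10) = 28
At R0, Priya picks B (highest: 28).
At B, Sara picks H (lowest: 28).
At H, Priya picks leaf8 (highest: 28).
Terminal value 28.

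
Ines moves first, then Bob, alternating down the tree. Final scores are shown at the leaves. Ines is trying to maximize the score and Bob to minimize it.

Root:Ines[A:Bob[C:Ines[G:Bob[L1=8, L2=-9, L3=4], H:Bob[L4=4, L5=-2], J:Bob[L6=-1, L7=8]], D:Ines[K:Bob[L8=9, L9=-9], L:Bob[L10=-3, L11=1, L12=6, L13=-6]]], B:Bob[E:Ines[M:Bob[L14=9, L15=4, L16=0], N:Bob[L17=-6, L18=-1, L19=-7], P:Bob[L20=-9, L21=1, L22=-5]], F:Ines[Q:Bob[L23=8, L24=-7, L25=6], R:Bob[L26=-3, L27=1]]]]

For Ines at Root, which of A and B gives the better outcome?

B

G (Bob): min(8, -9, 4) = -9
H (Bob): min(4, -2) = -2
J (Bob): min(-1, 8) = -1
C (Ines): max(-9, -2, -1) = -1
K (Bob): min(9, -9) = -9
L (Bob): min(-3, 1, 6, -6) = -6
D (Ines): max(-9, -6) = -6
A (Bob): min(-1, -6) = -6
M (Bob): min(9, 4, 0) = 0
N (Bob): min(-6, -1, -7) = -7
P (Bob): min(-9, 1, -5) = -9
E (Ines): max(0, -7, -9) = 0
Q (Bob): min(8, -7, 6) = -7
R (Bob): min(-3, 1) = -3
F (Ines): max(-7, -3) = -3
B (Bob): min(0, -3) = -3
Ines prefers the higher value; A=-6, B=-3. B is better since -3 > -6.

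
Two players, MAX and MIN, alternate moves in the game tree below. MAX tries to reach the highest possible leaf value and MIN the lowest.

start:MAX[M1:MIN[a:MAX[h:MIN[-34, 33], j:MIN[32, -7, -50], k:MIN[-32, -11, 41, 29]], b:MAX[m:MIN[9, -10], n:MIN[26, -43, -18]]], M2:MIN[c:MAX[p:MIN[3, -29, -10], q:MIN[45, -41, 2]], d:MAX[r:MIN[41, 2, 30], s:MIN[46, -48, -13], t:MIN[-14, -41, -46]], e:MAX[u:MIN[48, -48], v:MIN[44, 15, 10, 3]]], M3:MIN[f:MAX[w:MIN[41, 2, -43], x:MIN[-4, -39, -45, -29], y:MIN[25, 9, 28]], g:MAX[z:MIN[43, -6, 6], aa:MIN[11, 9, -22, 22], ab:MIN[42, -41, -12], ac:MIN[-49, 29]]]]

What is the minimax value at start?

-6

h (MIN): min(-34, 33) = -34
j (MIN): min(32, -7, -50) = -50
k (MIN): min(-32, -11, 41, 29) = -32
a (MAX): max(-34, -50, -32) = -32
m (MIN): min(9, -10) = -10
n (MIN): min(26, -43, -18) = -43
b (MAX): max(-10, -43) = -10
M1 (MIN): min(-32, -10) = -32
p (MIN): min(3, -29, -10) = -29
q (MIN): min(45, -41, 2) = -41
c (MAX): max(-29, -41) = -29
r (MIN): min(41, 2, 30) = 2
s (MIN): min(46, -48, -13) = -48
t (MIN): min(-14, -41, -46) = -46
d (MAX): max(2, -48, -46) = 2
u (MIN): min(48, -48) = -48
v (MIN): min(44, 15, 10, 3) = 3
e (MAX): max(-48, 3) = 3
M2 (MIN): min(-29, 2, 3) = -29
w (MIN): min(41, 2, -43) = -43
x (MIN): min(-4, -39, -45, -29) = -45
y (MIN): min(25, 9, 28) = 9
f (MAX): max(-43, -45, 9) = 9
z (MIN): min(43, -6, 6) = -6
aa (MIN): min(11, 9, -22, 22) = -22
ab (MIN): min(42, -41, -12) = -41
ac (MIN): min(-49, 29) = -49
g (MAX): max(-6, -22, -41, -49) = -6
M3 (MIN): min(9, -6) = -6
start (MAX): max(-32, -29, -6) = -6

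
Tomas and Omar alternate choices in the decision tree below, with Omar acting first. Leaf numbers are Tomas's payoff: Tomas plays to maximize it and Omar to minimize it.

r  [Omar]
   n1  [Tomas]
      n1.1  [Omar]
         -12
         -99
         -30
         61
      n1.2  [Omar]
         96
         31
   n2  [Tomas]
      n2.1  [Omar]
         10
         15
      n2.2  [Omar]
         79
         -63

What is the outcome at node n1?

n1.1 (Omar): min(-12, -99, -30, 61) = -99
n1.2 (Omar): min(96, 31) = 31
n1 (Tomas): max(-99, 31) = 31

31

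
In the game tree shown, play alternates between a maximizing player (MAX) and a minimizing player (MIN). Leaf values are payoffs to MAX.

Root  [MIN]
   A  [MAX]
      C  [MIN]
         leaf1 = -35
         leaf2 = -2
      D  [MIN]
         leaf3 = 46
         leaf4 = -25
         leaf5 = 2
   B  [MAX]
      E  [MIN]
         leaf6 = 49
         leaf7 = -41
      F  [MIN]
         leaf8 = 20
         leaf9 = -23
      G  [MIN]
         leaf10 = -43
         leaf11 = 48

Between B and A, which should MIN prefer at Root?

A

E (MIN): min(49, -41) = -41
F (MIN): min(20, -23) = -23
G (MIN): min(-43, 48) = -43
B (MAX): max(-41, -23, -43) = -23
C (MIN): min(-35, -2) = -35
D (MIN): min(46, -25, 2) = -25
A (MAX): max(-35, -25) = -25
MIN prefers the lower value; B=-23, A=-25. A is better since -25 < -23.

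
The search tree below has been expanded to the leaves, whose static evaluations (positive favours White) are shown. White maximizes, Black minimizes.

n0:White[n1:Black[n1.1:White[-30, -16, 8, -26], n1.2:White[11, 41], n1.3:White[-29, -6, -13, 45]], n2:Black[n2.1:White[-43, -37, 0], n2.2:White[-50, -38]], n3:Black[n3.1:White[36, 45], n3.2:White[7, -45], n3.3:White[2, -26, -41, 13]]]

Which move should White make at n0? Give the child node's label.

n1.1 (White): max(-30, -16, 8, -26) = 8
n1.2 (White): max(11, 41) = 41
n1.3 (White): max(-29, -6, -13, 45) = 45
n1 (Black): min(8, 41, 45) = 8
n2.1 (White): max(-43, -37, 0) = 0
n2.2 (White): max(-50, -38) = -38
n2 (Black): min(0, -38) = -38
n3.1 (White): max(36, 45) = 45
n3.2 (White): max(7, -45) = 7
n3.3 (White): max(2, -26, -41, 13) = 13
n3 (Black): min(45, 7, 13) = 7
n0 (White): max(8, -38, 7) = 8
White at n0 wants the highest of {n1=8, n2=-38, n3=7}, so chooses n1.

n1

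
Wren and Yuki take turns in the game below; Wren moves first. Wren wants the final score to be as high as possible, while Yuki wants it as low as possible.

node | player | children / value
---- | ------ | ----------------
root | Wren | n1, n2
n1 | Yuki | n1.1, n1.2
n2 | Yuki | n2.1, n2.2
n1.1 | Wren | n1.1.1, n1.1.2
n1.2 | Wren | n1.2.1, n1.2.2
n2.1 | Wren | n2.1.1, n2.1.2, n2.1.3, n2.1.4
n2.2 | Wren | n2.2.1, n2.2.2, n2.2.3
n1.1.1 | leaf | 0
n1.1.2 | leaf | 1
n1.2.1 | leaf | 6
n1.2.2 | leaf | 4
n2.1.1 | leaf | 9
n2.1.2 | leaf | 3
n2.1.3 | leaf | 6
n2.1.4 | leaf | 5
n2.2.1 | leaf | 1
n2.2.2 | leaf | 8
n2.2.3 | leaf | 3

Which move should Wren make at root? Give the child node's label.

n2

n1.1 (Wren): max(0, 1) = 1
n1.2 (Wren): max(6, 4) = 6
n1 (Yuki): min(1, 6) = 1
n2.1 (Wren): max(9, 3, 6, 5) = 9
n2.2 (Wren): max(1, 8, 3) = 8
n2 (Yuki): min(9, 8) = 8
root (Wren): max(1, 8) = 8
Wren at root wants the highest of {n1=1, n2=8}, so chooses n2.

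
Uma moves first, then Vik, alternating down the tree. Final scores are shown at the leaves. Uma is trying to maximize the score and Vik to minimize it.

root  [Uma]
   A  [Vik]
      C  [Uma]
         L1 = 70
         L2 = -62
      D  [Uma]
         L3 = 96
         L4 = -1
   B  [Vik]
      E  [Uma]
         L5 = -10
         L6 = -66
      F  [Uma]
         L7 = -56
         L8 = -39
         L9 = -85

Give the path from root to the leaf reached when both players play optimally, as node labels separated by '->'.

root -> A -> C -> L1

C (Uma): max(70, -62) = 70
D (Uma): max(96, -1) = 96
A (Vik): min(70, 96) = 70
E (Uma): max(-10, -66) = -10
F (Uma): max(-56, -39, -85) = -39
B (Vik): min(-10, -39) = -39
root (Uma): max(70, -39) = 70
At root, Uma picks A (highest: 70).
At A, Vik picks C (lowest: 70).
At C, Uma picks L1 (highest: 70).
Terminal value 70.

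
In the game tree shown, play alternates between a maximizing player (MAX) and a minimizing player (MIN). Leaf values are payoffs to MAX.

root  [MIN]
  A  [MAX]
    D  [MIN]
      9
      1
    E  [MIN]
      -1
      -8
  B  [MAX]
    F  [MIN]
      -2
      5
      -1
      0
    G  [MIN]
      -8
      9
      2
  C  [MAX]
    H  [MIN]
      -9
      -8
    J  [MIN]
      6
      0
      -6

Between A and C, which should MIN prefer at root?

D (MIN): min(9, 1) = 1
E (MIN): min(-1, -8) = -8
A (MAX): max(1, -8) = 1
H (MIN): min(-9, -8) = -9
J (MIN): min(6, 0, -6) = -6
C (MAX): max(-9, -6) = -6
MIN prefers the lower value; A=1, C=-6. C is better since -6 < 1.

C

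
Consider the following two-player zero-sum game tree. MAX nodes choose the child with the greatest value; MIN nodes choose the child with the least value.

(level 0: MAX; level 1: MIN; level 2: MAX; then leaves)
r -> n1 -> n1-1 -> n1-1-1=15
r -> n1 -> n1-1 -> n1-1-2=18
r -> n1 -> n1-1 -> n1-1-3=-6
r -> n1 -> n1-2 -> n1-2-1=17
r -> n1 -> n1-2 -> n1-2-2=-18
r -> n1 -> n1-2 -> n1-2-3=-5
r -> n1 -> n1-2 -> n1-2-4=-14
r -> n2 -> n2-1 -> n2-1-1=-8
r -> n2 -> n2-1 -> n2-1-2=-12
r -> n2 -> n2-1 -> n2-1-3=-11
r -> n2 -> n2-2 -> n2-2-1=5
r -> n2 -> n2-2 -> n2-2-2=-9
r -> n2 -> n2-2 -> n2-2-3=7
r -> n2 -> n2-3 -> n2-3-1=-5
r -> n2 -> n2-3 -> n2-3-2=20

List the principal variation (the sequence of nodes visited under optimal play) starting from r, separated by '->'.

r -> n1 -> n1-2 -> n1-2-1

n1-1 (MAX): max(15, 18, -6) = 18
n1-2 (MAX): max(17, -18, -5, -14) = 17
n1 (MIN): min(18, 17) = 17
n2-1 (MAX): max(-8, -12, -11) = -8
n2-2 (MAX): max(5, -9, 7) = 7
n2-3 (MAX): max(-5, 20) = 20
n2 (MIN): min(-8, 7, 20) = -8
r (MAX): max(17, -8) = 17
At r, MAX picks n1 (highest: 17).
At n1, MIN picks n1-2 (lowest: 17).
At n1-2, MAX picks n1-2-1 (highest: 17).
Terminal value 17.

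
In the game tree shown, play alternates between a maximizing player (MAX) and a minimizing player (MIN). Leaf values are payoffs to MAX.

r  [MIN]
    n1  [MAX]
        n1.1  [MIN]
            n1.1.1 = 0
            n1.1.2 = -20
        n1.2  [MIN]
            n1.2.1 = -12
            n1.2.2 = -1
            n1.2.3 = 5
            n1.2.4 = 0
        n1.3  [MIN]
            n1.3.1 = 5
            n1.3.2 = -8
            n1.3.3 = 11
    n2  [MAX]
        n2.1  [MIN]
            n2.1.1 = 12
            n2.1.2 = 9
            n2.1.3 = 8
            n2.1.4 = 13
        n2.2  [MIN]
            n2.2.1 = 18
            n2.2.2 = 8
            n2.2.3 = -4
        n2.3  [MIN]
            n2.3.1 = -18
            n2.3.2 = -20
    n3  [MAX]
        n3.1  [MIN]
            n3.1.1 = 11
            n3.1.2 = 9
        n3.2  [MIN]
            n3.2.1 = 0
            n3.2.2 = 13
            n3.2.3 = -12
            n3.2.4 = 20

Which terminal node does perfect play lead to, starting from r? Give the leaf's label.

n1.1 (MIN): min(0, -20) = -20
n1.2 (MIN): min(-12, -1, 5, 0) = -12
n1.3 (MIN): min(5, -8, 11) = -8
n1 (MAX): max(-20, -12, -8) = -8
n2.1 (MIN): min(12, 9, 8, 13) = 8
n2.2 (MIN): min(18, 8, -4) = -4
n2.3 (MIN): min(-18, -20) = -20
n2 (MAX): max(8, -4, -20) = 8
n3.1 (MIN): min(11, 9) = 9
n3.2 (MIN): min(0, 13, -12, 20) = -12
n3 (MAX): max(9, -12) = 9
r (MIN): min(-8, 8, 9) = -8
At r, MIN picks n1 (lowest: -8).
At n1, MAX picks n1.3 (highest: -8).
At n1.3, MIN picks n1.3.2 (lowest: -8).
Terminal value -8.

n1.3.2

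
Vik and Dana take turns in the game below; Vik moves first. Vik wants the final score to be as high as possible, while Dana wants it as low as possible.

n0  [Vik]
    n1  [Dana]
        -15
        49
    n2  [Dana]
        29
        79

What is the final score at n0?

29

n1 (Dana): min(-15, 49) = -15
n2 (Dana): min(29, 79) = 29
n0 (Vik): max(-15, 29) = 29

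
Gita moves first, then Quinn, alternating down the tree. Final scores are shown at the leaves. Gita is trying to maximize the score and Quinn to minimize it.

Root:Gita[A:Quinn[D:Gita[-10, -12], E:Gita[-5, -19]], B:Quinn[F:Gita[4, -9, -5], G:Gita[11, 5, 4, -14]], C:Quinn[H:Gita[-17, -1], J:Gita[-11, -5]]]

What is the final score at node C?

-5

H (Gita): max(-17, -1) = -1
J (Gita): max(-11, -5) = -5
C (Quinn): min(-1, -5) = -5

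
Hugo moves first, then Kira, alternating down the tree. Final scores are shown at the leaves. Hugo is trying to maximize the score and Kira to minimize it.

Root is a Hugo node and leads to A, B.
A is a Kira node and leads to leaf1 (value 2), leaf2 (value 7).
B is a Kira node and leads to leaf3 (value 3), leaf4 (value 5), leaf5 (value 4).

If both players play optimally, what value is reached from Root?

3

A (Kira): min(2, 7) = 2
B (Kira): min(3, 5, 4) = 3
Root (Hugo): max(2, 3) = 3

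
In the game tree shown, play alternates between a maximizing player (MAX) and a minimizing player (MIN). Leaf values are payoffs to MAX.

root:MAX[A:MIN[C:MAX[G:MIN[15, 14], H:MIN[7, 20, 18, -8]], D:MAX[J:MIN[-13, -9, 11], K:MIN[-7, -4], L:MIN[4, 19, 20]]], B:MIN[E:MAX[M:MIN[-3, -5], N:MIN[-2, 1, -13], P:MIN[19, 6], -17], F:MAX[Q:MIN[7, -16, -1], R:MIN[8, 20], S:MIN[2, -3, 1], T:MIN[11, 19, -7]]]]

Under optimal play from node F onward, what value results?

8

Q (MIN): min(7, -16, -1) = -16
R (MIN): min(8, 20) = 8
S (MIN): min(2, -3, 1) = -3
T (MIN): min(11, 19, -7) = -7
F (MAX): max(-16, 8, -3, -7) = 8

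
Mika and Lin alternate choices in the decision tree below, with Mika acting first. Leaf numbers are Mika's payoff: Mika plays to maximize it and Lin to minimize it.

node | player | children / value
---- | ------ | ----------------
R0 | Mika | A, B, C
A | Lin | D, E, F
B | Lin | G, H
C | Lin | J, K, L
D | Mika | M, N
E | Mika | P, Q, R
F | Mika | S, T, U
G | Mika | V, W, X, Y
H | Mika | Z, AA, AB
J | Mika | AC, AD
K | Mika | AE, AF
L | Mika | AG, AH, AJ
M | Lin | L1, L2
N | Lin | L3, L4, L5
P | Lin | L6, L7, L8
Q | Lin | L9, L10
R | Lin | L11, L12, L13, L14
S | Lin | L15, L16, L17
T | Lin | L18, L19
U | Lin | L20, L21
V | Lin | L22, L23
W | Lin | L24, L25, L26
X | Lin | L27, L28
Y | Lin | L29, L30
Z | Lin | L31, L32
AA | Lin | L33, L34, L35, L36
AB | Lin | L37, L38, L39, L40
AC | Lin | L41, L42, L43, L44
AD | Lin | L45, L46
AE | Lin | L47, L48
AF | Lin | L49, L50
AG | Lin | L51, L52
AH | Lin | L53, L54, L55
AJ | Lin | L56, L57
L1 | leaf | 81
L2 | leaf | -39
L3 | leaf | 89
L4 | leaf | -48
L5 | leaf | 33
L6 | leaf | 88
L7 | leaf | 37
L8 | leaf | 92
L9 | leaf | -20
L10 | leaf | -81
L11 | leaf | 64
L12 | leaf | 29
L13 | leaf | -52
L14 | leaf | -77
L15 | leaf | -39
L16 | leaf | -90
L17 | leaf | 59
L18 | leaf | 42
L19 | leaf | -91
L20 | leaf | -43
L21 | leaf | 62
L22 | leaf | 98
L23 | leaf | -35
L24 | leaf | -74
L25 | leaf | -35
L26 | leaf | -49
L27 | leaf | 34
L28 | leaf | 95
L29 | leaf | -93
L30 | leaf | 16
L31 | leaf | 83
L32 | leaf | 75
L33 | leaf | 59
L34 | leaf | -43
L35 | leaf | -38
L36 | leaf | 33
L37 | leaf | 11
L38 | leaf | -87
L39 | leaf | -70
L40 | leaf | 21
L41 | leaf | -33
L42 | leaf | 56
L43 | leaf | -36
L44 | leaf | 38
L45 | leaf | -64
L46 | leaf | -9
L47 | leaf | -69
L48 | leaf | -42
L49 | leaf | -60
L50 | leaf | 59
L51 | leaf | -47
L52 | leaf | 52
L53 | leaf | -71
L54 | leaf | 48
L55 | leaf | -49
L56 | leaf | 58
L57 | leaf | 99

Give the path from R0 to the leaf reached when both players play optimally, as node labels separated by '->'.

R0 -> B -> G -> X -> L27

M (Lin): min(81, -39) = -39
N (Lin): min(89, -48, 33) = -48
D (Mika): max(-39, -48) = -39
P (Lin): min(88, 37, 92) = 37
Q (Lin): min(-20, -81) = -81
R (Lin): min(64, 29, -52, -77) = -77
E (Mika): max(37, -81, -77) = 37
S (Lin): min(-39, -90, 59) = -90
T (Lin): min(42, -91) = -91
U (Lin): min(-43, 62) = -43
F (Mika): max(-90, -91, -43) = -43
A (Lin): min(-39, 37, -43) = -43
V (Lin): min(98, -35) = -35
W (Lin): min(-74, -35, -49) = -74
X (Lin): min(34, 95) = 34
Y (Lin): min(-93, 16) = -93
G (Mika): max(-35, -74, 34, -93) = 34
Z (Lin): min(83, 75) = 75
AA (Lin): min(59, -43, -38, 33) = -43
AB (Lin): min(11, -87, -70, 21) = -87
H (Mika): max(75, -43, -87) = 75
B (Lin): min(34, 75) = 34
AC (Lin): min(-33, 56, -36, 38) = -36
AD (Lin): min(-64, -9) = -64
J (Mika): max(-36, -64) = -36
AE (Lin): min(-69, -42) = -69
AF (Lin): min(-60, 59) = -60
K (Mika): max(-69, -60) = -60
AG (Lin): min(-47, 52) = -47
AH (Lin): min(-71, 48, -49) = -71
AJ (Lin): min(58, 99) = 58
L (Mika): max(-47, -71, 58) = 58
C (Lin): min(-36, -60, 58) = -60
R0 (Mika): max(-43, 34, -60) = 34
At R0, Mika picks B (highest: 34).
At B, Lin picks G (lowest: 34).
At G, Mika picks X (highest: 34).
At X, Lin picks L27 (lowest: 34).
Terminal value 34.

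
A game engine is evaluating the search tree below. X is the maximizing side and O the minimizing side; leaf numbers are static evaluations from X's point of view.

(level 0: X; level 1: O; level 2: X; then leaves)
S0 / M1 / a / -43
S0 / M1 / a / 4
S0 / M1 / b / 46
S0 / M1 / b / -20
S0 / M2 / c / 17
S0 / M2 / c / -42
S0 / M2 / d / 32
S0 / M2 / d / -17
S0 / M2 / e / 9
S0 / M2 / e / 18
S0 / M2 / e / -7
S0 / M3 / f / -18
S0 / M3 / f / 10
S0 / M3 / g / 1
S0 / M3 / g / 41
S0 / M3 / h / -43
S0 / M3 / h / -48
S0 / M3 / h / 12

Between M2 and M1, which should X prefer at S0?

c (X): max(17, -42) = 17
d (X): max(32, -17) = 32
e (X): max(9, 18, -7) = 18
M2 (O): min(17, 32, 18) = 17
a (X): max(-43, 4) = 4
b (X): max(46, -20) = 46
M1 (O): min(4, 46) = 4
X prefers the higher value; M2=17, M1=4. M2 is better since 17 > 4.

M2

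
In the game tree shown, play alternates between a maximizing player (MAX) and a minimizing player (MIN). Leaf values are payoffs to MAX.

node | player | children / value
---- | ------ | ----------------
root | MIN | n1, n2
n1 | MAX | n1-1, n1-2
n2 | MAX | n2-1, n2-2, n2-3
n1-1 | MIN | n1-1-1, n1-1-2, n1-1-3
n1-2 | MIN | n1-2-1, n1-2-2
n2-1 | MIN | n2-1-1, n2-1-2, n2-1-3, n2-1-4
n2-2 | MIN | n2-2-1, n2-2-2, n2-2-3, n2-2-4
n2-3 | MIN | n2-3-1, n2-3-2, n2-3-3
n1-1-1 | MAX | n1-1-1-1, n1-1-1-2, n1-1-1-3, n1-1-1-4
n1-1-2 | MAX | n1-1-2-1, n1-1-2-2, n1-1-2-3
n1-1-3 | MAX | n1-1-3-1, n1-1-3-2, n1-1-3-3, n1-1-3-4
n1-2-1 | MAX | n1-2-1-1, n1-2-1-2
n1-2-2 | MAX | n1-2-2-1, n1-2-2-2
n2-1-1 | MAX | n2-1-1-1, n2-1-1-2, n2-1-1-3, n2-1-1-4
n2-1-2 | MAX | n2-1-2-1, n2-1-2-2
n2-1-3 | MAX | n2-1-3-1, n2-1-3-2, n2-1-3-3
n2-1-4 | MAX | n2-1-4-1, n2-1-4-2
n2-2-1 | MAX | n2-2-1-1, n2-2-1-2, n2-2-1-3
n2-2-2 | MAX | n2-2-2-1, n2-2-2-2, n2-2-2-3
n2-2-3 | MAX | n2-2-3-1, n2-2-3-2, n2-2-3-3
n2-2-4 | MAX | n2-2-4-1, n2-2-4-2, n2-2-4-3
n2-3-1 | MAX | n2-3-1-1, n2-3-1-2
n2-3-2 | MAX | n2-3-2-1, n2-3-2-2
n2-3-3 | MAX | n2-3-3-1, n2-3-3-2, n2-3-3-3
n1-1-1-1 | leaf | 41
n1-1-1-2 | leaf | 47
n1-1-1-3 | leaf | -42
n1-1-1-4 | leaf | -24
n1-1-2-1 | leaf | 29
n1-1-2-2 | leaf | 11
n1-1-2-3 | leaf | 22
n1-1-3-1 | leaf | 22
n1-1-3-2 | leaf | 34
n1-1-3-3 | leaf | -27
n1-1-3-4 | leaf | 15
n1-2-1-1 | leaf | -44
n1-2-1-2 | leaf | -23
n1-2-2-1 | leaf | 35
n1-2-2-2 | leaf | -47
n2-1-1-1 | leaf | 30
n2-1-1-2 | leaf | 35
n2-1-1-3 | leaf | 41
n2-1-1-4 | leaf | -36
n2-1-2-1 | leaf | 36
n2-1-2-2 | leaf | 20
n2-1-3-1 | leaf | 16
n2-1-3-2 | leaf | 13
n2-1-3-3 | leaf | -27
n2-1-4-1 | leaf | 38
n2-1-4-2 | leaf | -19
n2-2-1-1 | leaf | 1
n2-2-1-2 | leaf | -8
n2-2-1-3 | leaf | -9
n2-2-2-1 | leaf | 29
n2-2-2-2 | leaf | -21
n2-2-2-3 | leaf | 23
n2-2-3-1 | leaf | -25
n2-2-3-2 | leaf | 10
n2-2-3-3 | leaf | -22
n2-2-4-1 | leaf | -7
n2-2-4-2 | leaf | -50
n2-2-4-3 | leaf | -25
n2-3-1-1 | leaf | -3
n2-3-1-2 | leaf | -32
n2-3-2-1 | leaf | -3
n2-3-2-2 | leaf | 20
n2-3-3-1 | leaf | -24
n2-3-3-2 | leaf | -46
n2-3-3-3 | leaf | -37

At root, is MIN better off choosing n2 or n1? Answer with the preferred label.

n2

n2-1-1 (MAX): max(30, 35, 41, -36) = 41
n2-1-2 (MAX): max(36, 20) = 36
n2-1-3 (MAX): max(16, 13, -27) = 16
n2-1-4 (MAX): max(38, -19) = 38
n2-1 (MIN): min(41, 36, 16, 38) = 16
n2-2-1 (MAX): max(1, -8, -9) = 1
n2-2-2 (MAX): max(29, -21, 23) = 29
n2-2-3 (MAX): max(-25, 10, -22) = 10
n2-2-4 (MAX): max(-7, -50, -25) = -7
n2-2 (MIN): min(1, 29, 10, -7) = -7
n2-3-1 (MAX): max(-3, -32) = -3
n2-3-2 (MAX): max(-3, 20) = 20
n2-3-3 (MAX): max(-24, -46, -37) = -24
n2-3 (MIN): min(-3, 20, -24) = -24
n2 (MAX): max(16, -7, -24) = 16
n1-1-1 (MAX): max(41, 47, -42, -24) = 47
n1-1-2 (MAX): max(29, 11, 22) = 29
n1-1-3 (MAX): max(22, 34, -27, 15) = 34
n1-1 (MIN): min(47, 29, 34) = 29
n1-2-1 (MAX): max(-44, -23) = -23
n1-2-2 (MAX): max(35, -47) = 35
n1-2 (MIN): min(-23, 35) = -23
n1 (MAX): max(29, -23) = 29
MIN prefers the lower value; n2=16, n1=29. n2 is better since 16 < 29.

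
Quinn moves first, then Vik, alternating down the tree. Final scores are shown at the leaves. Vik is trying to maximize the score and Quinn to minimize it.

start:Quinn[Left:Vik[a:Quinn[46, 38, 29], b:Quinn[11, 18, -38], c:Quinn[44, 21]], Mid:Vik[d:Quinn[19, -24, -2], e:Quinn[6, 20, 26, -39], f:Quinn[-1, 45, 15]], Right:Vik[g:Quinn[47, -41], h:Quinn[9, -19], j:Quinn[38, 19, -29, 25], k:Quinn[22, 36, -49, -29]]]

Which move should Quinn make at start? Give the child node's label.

a (Quinn): min(46, 38, 29) = 29
b (Quinn): min(11, 18, -38) = -38
c (Quinn): min(44, 21) = 21
Left (Vik): max(29, -38, 21) = 29
d (Quinn): min(19, -24, -2) = -24
e (Quinn): min(6, 20, 26, -39) = -39
f (Quinn): min(-1, 45, 15) = -1
Mid (Vik): max(-24, -39, -1) = -1
g (Quinn): min(47, -41) = -41
h (Quinn): min(9, -19) = -19
j (Quinn): min(38, 19, -29, 25) = -29
k (Quinn): min(22, 36, -49, -29) = -49
Right (Vik): max(-41, -19, -29, -49) = -19
start (Quinn): min(29, -1, -19) = -19
Quinn at start wants the lowest of {Left=29, Mid=-1, Right=-19}, so chooses Right.

Right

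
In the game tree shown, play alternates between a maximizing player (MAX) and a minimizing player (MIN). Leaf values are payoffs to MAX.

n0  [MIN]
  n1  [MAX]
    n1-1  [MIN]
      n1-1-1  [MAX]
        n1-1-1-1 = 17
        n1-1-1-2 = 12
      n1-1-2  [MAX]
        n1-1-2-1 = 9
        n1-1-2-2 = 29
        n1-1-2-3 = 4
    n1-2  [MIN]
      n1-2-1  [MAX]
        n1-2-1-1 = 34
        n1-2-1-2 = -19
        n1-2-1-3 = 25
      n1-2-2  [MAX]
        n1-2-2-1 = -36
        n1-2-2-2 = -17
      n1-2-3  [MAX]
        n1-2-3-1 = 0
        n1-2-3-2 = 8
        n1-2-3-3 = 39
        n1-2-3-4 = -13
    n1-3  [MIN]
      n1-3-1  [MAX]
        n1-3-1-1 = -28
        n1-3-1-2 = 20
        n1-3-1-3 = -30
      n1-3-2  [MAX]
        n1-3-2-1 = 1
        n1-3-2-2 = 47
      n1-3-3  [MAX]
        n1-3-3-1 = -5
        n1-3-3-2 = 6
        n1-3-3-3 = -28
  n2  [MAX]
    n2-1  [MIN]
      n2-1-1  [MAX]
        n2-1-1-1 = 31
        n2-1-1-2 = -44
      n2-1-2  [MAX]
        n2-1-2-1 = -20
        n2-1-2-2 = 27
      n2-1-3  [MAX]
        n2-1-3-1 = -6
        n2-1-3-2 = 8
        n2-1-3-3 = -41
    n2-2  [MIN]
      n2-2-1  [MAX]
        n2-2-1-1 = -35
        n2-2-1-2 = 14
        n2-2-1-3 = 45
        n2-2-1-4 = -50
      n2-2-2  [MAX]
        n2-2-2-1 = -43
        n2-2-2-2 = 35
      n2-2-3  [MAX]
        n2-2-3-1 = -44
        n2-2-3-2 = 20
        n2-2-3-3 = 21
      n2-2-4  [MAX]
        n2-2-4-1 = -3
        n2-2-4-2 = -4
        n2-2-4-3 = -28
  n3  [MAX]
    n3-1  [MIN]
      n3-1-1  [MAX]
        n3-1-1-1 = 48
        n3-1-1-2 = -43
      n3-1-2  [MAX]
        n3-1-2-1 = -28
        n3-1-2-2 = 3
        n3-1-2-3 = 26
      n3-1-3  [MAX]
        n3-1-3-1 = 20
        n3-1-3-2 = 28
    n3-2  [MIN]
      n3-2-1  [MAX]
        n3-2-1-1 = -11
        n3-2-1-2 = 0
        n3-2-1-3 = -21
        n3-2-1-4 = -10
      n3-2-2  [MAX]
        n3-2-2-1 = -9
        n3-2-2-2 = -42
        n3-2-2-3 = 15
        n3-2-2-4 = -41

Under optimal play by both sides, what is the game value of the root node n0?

8

n1-1-1 (MAX): max(17, 12) = 17
n1-1-2 (MAX): max(9, 29, 4) = 29
n1-1 (MIN): min(17, 29) = 17
n1-2-1 (MAX): max(34, -19, 25) = 34
n1-2-2 (MAX): max(-36, -17) = -17
n1-2-3 (MAX): max(0, 8, 39, -13) = 39
n1-2 (MIN): min(34, -17, 39) = -17
n1-3-1 (MAX): max(-28, 20, -30) = 20
n1-3-2 (MAX): max(1, 47) = 47
n1-3-3 (MAX): max(-5, 6, -28) = 6
n1-3 (MIN): min(20, 47, 6) = 6
n1 (MAX): max(17, -17, 6) = 17
n2-1-1 (MAX): max(31, -44) = 31
n2-1-2 (MAX): max(-20, 27) = 27
n2-1-3 (MAX): max(-6, 8, -41) = 8
n2-1 (MIN): min(31, 27, 8) = 8
n2-2-1 (MAX): max(-35, 14, 45, -50) = 45
n2-2-2 (MAX): max(-43, 35) = 35
n2-2-3 (MAX): max(-44, 20, 21) = 21
n2-2-4 (MAX): max(-3, -4, -28) = -3
n2-2 (MIN): min(45, 35, 21, -3) = -3
n2 (MAX): max(8, -3) = 8
n3-1-1 (MAX): max(48, -43) = 48
n3-1-2 (MAX): max(-28, 3, 26) = 26
n3-1-3 (MAX): max(20, 28) = 28
n3-1 (MIN): min(48, 26, 28) = 26
n3-2-1 (MAX): max(-11, 0, -21, -10) = 0
n3-2-2 (MAX): max(-9, -42, 15, -41) = 15
n3-2 (MIN): min(0, 15) = 0
n3 (MAX): max(26, 0) = 26
n0 (MIN): min(17, 8, 26) = 8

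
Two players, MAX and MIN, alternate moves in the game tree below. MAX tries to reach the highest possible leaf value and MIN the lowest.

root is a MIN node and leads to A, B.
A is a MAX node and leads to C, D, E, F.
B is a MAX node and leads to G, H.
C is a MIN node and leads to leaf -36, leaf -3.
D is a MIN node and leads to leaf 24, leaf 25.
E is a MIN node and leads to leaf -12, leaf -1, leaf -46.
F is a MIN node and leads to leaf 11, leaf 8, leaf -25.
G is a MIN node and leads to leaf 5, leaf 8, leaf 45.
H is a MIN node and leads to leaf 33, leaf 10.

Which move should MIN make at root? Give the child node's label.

C (MIN): min(-36, -3) = -36
D (MIN): min(24, 25) = 24
E (MIN): min(-12, -1, -46) = -46
F (MIN): min(11, 8, -25) = -25
A (MAX): max(-36, 24, -46, -25) = 24
G (MIN): min(5, 8, 45) = 5
H (MIN): min(33, 10) = 10
B (MAX): max(5, 10) = 10
root (MIN): min(24, 10) = 10
MIN at root wants the lowest of {A=24, B=10}, so chooses B.

B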